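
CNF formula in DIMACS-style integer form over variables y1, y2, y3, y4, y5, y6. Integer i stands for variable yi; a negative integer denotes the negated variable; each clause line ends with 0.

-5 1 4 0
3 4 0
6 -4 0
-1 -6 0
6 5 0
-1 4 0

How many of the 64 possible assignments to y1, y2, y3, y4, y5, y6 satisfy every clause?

10

Case analysis on y4 and y1:
  y4=T, y1=T: a clause becomes empty — 0.
  y4=T, y1=F: forces y6=T; y2, y3, y5 free → 2^3 = 8.
  y4=F, y1=T: a clause becomes empty — 0.
  y4=F, y1=F: remaining (y2,y3,y5,y6) ∈ {(F,T,F,T); (T,T,F,T)} — 2.
Total: 0 + 8 + 0 + 2 = 10.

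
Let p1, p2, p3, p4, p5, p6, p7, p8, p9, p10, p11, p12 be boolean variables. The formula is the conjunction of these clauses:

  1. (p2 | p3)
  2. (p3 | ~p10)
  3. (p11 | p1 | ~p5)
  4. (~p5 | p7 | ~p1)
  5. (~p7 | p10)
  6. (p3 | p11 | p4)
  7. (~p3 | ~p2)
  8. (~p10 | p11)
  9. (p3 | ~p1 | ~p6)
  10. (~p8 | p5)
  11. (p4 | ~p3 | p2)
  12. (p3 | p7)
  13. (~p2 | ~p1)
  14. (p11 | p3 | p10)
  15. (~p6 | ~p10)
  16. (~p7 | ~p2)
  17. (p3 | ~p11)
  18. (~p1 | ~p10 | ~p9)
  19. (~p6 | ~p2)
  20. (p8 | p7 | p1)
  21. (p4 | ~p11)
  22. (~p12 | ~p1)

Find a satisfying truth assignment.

Pure literal: p4 appears only positively; assign p4 = True.
p6 occurs only negated in the remaining clauses — set p6 = False.
Set p1 = False and propagate.
Try p2 = False.
  then p3 is forced to True.
Try p5 = True.
  then p11 is forced to True.
For the remaining variables, p7 = True, p8 = False, p9 = True, p10 = True, p12 = True works.
Every clause has at least one true literal under this assignment.
Check each clause:
  1. (p3 | p2) — p3 is true.
  2. (~p10 | p3) — p3 is true.
  3. (p11 | p1 | ~p5) — p11 is true.
  4. (p7 | ~p1 | ~p5) — ~p1 is true.
  5. (~p7 | p10) — p10 is true.
  6. (p11 | p3 | p4) — p3 is true.
  7. (~p2 | ~p3) — ~p2 is true.
  8. (~p10 | p11) — p11 is true.
  9. (~p1 | p3 | ~p6) — ~p6 is true.
  10. (p5 | ~p8) — ~p8 is true.
  11. (p2 | p4 | ~p3) — p4 is true.
  12. (p3 | p7) — p3 is true.
  13. (~p1 | ~p2) — ~p1 is true.
  14. (p10 | p11 | p3) — p3 is true.
  15. (~p6 | ~p10) — ~p6 is true.
  16. (~p7 | ~p2) — ~p2 is true.
  17. (~p11 | p3) — p3 is true.
  18. (~p10 | ~p1 | ~p9) — ~p1 is true.
  19. (~p6 | ~p2) — ~p6 is true.
  20. (p7 | p1 | p8) — p7 is true.
  21. (~p11 | p4) — p4 is true.
  22. (~p1 | ~p12) — ~p1 is true.

p1=False  p2=False  p3=True  p4=True  p5=True  p6=False  p7=True  p8=False  p9=True  p10=True  p11=True  p12=True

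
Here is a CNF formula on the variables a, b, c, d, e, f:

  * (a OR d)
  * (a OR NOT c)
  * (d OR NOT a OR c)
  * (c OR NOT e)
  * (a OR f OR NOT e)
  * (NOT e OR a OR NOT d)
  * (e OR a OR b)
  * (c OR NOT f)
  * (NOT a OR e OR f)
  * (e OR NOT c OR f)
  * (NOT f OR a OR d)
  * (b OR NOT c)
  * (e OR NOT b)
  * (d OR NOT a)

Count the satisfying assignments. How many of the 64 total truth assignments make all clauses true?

Satisfying assignments:
  a=T b=T c=T d=T e=T f=F
  a=T b=T c=T d=T e=T f=T
Count: 2.

2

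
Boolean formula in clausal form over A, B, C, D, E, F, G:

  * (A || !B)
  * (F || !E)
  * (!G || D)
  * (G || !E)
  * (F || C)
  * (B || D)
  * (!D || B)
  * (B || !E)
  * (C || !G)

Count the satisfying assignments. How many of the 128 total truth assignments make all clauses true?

9

Case analysis on B and D:
  B=T, D=T: 6 of the 32 assignments to (A,C,E,F,G) work.
  B=T, D=F: remaining (A,C,E,F,G) ∈ {(T,F,F,T,F); (T,T,F,F,F); (T,T,F,T,F)} — 3.
  B=F, D=T: a clause becomes empty — 0.
  B=F, D=F: a clause becomes empty — 0.
Total: 6 + 3 + 0 + 0 = 9.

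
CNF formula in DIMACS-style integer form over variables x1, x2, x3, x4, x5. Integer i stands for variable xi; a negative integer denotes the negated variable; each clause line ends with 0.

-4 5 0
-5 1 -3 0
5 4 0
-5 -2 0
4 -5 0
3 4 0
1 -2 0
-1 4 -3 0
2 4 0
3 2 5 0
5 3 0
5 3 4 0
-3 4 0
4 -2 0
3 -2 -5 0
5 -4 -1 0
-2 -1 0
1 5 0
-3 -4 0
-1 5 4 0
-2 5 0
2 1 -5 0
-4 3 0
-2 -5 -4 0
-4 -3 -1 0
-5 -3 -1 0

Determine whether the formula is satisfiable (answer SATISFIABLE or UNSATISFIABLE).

x5 = True:
  propagation gives x2=False, x4=True, x3=False; an empty clause results — contradiction.
x5 = False:
  propagation gives x4=False; an empty clause results — contradiction.
Every branch closes, so no satisfying assignment exists.

UNSATISFIABLE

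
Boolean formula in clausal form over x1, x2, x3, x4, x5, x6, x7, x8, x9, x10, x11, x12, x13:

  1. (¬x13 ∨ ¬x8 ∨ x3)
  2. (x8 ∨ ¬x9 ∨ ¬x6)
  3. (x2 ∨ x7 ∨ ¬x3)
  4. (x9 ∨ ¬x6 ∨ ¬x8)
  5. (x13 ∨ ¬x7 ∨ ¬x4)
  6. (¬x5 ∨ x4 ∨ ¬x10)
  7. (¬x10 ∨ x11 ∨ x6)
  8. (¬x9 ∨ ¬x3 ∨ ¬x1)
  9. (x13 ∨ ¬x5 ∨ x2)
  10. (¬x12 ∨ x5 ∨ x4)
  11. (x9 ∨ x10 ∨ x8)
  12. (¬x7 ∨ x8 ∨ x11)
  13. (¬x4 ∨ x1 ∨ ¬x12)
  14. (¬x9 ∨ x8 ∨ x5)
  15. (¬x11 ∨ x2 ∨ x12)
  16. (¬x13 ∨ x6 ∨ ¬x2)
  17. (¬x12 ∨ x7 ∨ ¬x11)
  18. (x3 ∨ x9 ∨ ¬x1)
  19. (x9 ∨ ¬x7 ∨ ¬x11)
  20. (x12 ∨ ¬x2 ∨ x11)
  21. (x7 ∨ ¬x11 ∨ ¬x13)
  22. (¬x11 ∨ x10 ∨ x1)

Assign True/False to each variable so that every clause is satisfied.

x1=T  x2=F  x3=F  x4=T  x5=F  x6=T  x7=F  x8=T  x9=T  x10=T  x11=F  x12=T  x13=F

Branch on x1: take x1 = True.
Try x2 = False.
The remaining clauses are satisfied by x3 = False, x4 = True, x5 = False, x6 = True, x7 = False, x8 = True, x9 = True, x10 = True, x11 = False, x12 = True, x13 = False.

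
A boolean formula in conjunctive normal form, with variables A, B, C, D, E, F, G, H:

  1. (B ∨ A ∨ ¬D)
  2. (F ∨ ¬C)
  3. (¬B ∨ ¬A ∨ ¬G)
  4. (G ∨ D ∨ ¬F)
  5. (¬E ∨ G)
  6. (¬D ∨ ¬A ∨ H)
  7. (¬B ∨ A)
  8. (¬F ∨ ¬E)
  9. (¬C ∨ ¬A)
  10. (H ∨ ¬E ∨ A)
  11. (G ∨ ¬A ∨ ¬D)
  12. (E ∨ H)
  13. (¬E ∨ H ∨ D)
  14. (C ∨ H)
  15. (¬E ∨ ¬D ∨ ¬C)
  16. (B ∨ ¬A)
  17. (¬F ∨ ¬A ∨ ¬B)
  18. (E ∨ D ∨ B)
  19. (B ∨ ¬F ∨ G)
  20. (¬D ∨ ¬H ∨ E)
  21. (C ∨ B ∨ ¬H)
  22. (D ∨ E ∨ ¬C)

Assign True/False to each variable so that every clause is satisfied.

A = 1, B = 1, C = 0, D = 0, E = 0, F = 0, G = 0, H = 1

Branch on A: take A = True.
  then C is forced to False.
  then H is forced to True.
  then B is forced to True.
  then G is forced to False.
  then E is forced to False.
  then D is forced to False.
  then F is forced to False.
Every clause has at least one true literal under this assignment.
Check each clause:
  1. (A ∨ ¬D ∨ B) — A is true.
  2. (¬C ∨ F) — ¬C is true.
  3. (¬G ∨ ¬B ∨ ¬A) — ¬G is true.
  4. (D ∨ ¬F ∨ G) — ¬F is true.
  5. (G ∨ ¬E) — ¬E is true.
  6. (¬D ∨ ¬A ∨ H) — H is true.
  7. (A ∨ ¬B) — A is true.
  8. (¬E ∨ ¬F) — ¬F is true.
  9. (¬C ∨ ¬A) — ¬C is true.
  10. (H ∨ ¬E ∨ A) — H is true.
  11. (¬A ∨ G ∨ ¬D) — ¬D is true.
  12. (H ∨ E) — H is true.
  13. (H ∨ ¬E ∨ D) — H is true.
  14. (H ∨ C) — H is true.
  15. (¬E ∨ ¬D ∨ ¬C) — ¬E is true.
  16. (B ∨ ¬A) — B is true.
  17. (¬F ∨ ¬B ∨ ¬A) — ¬F is true.
  18. (D ∨ E ∨ B) — B is true.
  19. (G ∨ B ∨ ¬F) — ¬F is true.
  20. (E ∨ ¬H ∨ ¬D) — ¬D is true.
  21. (¬H ∨ B ∨ C) — B is true.
  22. (D ∨ E ∨ ¬C) — ¬C is true.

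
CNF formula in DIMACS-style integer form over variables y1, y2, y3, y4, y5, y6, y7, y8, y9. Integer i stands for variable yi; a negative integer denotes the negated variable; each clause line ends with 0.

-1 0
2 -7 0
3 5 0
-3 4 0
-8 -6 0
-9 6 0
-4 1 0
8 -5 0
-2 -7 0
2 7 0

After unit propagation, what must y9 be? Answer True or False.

(¬y1) is a unit clause: y1 = False.
From (y1 ∨ ¬y4) and y1 = False: y4 = False.
(y4 ∨ ¬y3): since y4 = False, the clause reduces to (¬y3). y3 = False.
In (y3 ∨ y5), y3 is now false; y5 must hold, so y5 = True.
From (y8 ∨ ¬y5) and y5 = True: y8 = True.
(¬y8 ∨ ¬y6) with y8 = True leaves only ¬y6, so y6 = False.
(y6 ∨ ¬y9): since y6 = False, the clause reduces to (¬y9). y9 = False.

False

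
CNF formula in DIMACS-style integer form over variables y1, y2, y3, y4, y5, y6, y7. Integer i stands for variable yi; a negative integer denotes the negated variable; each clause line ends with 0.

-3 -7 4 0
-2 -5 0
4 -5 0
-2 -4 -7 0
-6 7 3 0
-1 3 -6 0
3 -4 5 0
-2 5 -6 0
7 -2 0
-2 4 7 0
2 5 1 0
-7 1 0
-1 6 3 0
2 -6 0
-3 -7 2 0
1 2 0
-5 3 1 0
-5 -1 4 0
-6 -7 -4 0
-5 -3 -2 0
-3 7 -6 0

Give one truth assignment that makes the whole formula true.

Try y1 = True.
Branch on y2: take y2 = False.
  then y6 is forced to False.
  then y3 is forced to True.
  then y7 is forced to False.
Try y4 = True.
y5 is now unconstrained; take y5 = True.

y1=T, y2=F, y3=T, y4=T, y5=T, y6=F, y7=F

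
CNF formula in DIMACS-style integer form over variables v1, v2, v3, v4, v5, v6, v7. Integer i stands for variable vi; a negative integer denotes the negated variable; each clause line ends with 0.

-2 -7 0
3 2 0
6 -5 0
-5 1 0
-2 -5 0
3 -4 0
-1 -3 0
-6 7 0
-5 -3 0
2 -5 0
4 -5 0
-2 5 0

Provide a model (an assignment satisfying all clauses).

Branch on v1: take v1 = False.
  then v5 is forced to False.
  then v2 is forced to False.
  then v3 is forced to True.
For the remaining variables, v4 = True, v6 = True, v7 = True works.
Every clause has at least one true literal under this assignment.

v1 = F  v2 = F  v3 = T  v4 = T  v5 = F  v6 = T  v7 = T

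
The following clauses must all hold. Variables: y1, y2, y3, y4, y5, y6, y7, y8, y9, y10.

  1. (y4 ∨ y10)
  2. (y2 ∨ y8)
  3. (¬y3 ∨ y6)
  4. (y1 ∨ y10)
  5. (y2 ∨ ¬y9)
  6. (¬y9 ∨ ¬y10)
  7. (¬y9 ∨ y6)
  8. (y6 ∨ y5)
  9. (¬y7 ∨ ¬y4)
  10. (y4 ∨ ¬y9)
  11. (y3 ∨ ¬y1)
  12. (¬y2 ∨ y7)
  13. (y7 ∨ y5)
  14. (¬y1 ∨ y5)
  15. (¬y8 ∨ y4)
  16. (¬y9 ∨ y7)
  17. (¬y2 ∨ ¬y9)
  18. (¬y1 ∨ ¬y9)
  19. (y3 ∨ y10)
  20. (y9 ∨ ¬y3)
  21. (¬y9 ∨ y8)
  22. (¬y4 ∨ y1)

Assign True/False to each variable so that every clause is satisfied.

y1=False  y2=True  y3=False  y4=False  y5=True  y6=False  y7=True  y8=False  y9=False  y10=True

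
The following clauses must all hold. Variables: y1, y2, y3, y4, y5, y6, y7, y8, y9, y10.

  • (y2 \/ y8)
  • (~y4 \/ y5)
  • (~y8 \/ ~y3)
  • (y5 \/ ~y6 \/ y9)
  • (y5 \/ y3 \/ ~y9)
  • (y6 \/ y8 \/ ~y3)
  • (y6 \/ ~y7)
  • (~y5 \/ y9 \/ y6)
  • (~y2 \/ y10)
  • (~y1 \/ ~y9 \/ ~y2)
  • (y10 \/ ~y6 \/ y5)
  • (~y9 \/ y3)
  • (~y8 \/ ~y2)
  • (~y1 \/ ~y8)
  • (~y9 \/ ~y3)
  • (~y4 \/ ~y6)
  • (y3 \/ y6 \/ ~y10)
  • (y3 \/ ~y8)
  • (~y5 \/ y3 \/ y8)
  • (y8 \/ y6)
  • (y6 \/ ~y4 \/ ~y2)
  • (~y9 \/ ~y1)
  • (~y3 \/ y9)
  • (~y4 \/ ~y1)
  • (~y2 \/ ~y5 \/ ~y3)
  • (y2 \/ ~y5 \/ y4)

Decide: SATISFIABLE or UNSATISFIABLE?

UNSATISFIABLE

y3 = True:
  propagation gives y8=False, y2=True, y6=True, y10=True; an empty clause results — contradiction.
y3 = False:
  propagation gives y9=False, y8=False, y2=True, y10=True; an empty clause results — contradiction.
Every branch closes, so no satisfying assignment exists.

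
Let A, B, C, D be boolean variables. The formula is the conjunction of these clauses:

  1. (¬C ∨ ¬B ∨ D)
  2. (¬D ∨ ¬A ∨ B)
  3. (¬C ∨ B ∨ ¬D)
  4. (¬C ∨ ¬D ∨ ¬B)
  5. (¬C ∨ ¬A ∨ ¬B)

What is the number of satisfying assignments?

9

Case analysis on B and C:
  B=T, C=T: a clause becomes empty — 0.
  B=T, C=F: remaining (A,D) ∈ {(F,F); (F,T); (T,F); (T,T)} — 4.
  B=F, C=T: remaining (A,D) ∈ {(F,F); (T,F)} — 2.
  B=F, C=F: remaining (A,D) ∈ {(F,F); (F,T); (T,F)} — 3.
Total: 0 + 4 + 2 + 3 = 9.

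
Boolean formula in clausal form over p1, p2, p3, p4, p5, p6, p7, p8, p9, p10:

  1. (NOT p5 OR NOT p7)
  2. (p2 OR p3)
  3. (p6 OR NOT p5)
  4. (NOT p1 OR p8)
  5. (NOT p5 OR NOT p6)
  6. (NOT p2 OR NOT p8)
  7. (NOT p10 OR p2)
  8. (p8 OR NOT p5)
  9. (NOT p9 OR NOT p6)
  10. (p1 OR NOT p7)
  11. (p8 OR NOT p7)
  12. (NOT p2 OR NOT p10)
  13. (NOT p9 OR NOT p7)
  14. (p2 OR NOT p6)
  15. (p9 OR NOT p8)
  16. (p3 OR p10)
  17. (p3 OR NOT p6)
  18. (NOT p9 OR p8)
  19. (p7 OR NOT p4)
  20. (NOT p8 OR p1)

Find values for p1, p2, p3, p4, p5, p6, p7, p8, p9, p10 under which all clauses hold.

p3 occurs only positively in the remaining clauses — set p3 = True.
Pure literal: p4 appears only negated; assign p4 = False.
Branch on p1: take p1 = False.
  then p7 is forced to False.
  then p8 is forced to False.
  then p5 is forced to False.
  then p9 is forced to False.
Set p2 = True and propagate.
  then p10 is forced to False.
p6 is now unconstrained; take p6 = False.
Check each clause:
  1. (NOT p5 OR NOT p7) — NOT p7 is true.
  2. (p2 OR p3) — p2 is true.
  3. (p6 OR NOT p5) — NOT p5 is true.
  4. (NOT p1 OR p8) — NOT p1 is true.
  5. (NOT p6 OR NOT p5) — NOT p6 is true.
  6. (NOT p8 OR NOT p2) — NOT p8 is true.
  7. (NOT p10 OR p2) — p2 is true.
  8. (p8 OR NOT p5) — NOT p5 is true.
  9. (NOT p9 OR NOT p6) — NOT p6 is true.
  10. (NOT p7 OR p1) — NOT p7 is true.
  11. (p8 OR NOT p7) — NOT p7 is true.
  12. (NOT p2 OR NOT p10) — NOT p10 is true.
  13. (NOT p9 OR NOT p7) — NOT p7 is true.
  14. (p2 OR NOT p6) — p2 is true.
  15. (p9 OR NOT p8) — NOT p8 is true.
  16. (p10 OR p3) — p3 is true.
  17. (p3 OR NOT p6) — NOT p6 is true.
  18. (p8 OR NOT p9) — NOT p9 is true.
  19. (NOT p4 OR p7) — NOT p4 is true.
  20. (NOT p8 OR p1) — NOT p8 is true.

p1 = False, p2 = True, p3 = True, p4 = False, p5 = False, p6 = False, p7 = False, p8 = False, p9 = False, p10 = False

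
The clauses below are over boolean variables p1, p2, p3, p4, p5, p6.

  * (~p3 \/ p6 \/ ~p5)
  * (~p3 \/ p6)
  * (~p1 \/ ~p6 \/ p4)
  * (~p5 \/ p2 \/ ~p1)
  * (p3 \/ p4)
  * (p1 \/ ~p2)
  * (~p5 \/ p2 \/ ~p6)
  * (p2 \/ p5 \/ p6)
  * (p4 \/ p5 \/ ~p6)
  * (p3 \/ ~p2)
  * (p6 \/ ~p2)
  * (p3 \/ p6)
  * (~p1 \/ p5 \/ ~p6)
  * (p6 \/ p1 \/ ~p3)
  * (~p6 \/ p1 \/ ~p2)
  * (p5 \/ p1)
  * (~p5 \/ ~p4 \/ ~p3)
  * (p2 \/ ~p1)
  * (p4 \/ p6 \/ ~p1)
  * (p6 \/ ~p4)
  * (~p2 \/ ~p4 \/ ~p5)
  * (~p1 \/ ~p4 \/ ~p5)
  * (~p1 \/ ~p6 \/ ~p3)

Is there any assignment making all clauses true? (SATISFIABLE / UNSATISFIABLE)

p6 = True:
  p1 = True:
    propagation gives p4=True, p5=True; an empty clause results — contradiction.
  p1 = False:
    propagation gives p2=False, p5=False; an empty clause results — contradiction.
p6 = False:
  propagation gives p3=False; an empty clause results — contradiction.
Every branch closes, so no satisfying assignment exists.

UNSATISFIABLE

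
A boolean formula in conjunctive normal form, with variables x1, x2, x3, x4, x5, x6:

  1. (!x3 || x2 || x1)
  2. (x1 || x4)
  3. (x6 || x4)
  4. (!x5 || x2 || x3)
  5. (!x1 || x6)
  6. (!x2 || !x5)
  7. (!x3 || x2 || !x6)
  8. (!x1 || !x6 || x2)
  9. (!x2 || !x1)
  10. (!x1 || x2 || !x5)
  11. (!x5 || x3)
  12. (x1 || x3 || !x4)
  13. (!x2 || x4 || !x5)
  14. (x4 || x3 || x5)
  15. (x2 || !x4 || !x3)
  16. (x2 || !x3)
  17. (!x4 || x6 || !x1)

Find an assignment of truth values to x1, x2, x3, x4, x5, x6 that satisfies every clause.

x1 = 0, x2 = 1, x3 = 1, x4 = 1, x5 = 0, x6 = 0

Set x1 = False and propagate.
  then x4 is forced to True.
  then x3 is forced to True.
  then x2 is forced to True.
  then x5 is forced to False.
x6 is now unconstrained; take x6 = False.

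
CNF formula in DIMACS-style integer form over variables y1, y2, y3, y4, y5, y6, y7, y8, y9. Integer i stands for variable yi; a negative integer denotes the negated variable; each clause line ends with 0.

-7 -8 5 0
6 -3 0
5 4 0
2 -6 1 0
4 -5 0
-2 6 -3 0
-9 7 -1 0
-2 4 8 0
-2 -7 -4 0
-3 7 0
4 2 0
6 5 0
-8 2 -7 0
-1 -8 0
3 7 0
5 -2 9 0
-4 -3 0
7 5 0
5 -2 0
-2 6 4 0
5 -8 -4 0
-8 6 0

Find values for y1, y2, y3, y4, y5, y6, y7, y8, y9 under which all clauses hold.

y1=T  y2=F  y3=F  y4=T  y5=F  y6=T  y7=T  y8=F  y9=F

Check each clause:
  1. (~y8 | y5 | ~y7) — ~y8 is true.
  2. (y6 | ~y3) — ~y3 is true.
  3. (y5 | y4) — y4 is true.
  4. (y2 | ~y6 | y1) — y1 is true.
  5. (~y5 | y4) — ~y5 is true.
  6. (~y3 | ~y2 | y6) — ~y3 is true.
  7. (~y9 | ~y1 | y7) — y7 is true.
  8. (y8 | y4 | ~y2) — y4 is true.
  9. (~y2 | ~y7 | ~y4) — ~y2 is true.
  10. (~y3 | y7) — ~y3 is true.
  11. (y4 | y2) — y4 is true.
  12. (y6 | y5) — y6 is true.
  13. (y2 | ~y7 | ~y8) — ~y8 is true.
  14. (~y8 | ~y1) — ~y8 is true.
  15. (y7 | y3) — y7 is true.
  16. (y9 | ~y2 | y5) — ~y2 is true.
  17. (~y3 | ~y4) — ~y3 is true.
  18. (y5 | y7) — y7 is true.
  19. (y5 | ~y2) — ~y2 is true.
  20. (~y2 | y4 | y6) — y4 is true.
  21. (~y8 | y5 | ~y4) — ~y8 is true.
  22. (~y8 | y6) — ~y8 is true.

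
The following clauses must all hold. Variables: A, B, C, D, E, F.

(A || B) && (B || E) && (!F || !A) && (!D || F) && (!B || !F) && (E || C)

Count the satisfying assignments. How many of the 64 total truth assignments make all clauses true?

8

Satisfying assignments:
  A=F B=T C=F D=F E=T F=F
  A=F B=T C=T D=F E=F F=F
  A=F B=T C=T D=F E=T F=F
  A=T B=F C=F D=F E=T F=F
  A=T B=F C=T D=F E=T F=F
  A=T B=T C=F D=F E=T F=F
  A=T B=T C=T D=F E=F F=F
  A=T B=T C=T D=F E=T F=F
Count: 8.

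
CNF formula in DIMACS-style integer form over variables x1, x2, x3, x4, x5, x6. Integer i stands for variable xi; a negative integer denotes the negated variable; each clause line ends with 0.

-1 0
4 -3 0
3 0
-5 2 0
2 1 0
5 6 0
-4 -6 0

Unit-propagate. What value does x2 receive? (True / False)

True

(!x1) is a unit clause: x1 = False.
(x3) stands alone — x3 = True.
(x4 || !x3) with x3 = True leaves only x4, so x4 = True.
(x1 || x2) with x1 = False leaves only x2, so x2 = True.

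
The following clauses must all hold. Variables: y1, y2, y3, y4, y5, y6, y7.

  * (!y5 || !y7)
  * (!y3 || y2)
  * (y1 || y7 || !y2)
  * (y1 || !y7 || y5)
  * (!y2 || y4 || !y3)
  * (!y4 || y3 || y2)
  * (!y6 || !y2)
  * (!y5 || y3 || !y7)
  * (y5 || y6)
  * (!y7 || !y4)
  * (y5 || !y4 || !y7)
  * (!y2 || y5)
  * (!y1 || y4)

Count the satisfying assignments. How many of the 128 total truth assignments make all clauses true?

5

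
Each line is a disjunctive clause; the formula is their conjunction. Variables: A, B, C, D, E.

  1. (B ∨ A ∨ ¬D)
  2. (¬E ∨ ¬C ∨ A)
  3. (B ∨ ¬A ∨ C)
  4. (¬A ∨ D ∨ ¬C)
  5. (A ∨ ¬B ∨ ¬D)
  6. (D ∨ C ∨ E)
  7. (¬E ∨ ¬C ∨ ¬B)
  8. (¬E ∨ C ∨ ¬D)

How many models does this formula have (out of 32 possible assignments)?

Split on C, then A.
  C=1, A=1: remaining (B,D,E) ∈ {(0,1,0); (0,1,1); (1,1,0)} — 3.
  C=1, A=0: remaining (B,D,E) ∈ {(0,0,0); (1,0,0)} — 2.
  C=0, A=1: remaining (B,D,E) ∈ {(1,0,1); (1,1,0)} — 2.
  C=0, A=0: remaining (B,D,E) ∈ {(0,0,1); (1,0,1)} — 2.
Total: 3 + 2 + 2 + 2 = 9.

9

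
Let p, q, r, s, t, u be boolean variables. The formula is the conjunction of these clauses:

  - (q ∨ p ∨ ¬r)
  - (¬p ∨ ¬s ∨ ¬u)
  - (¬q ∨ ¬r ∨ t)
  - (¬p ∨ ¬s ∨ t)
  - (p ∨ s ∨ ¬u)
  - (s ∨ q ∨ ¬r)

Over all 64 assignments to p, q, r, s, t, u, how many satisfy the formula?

29

Split on p, then s.
  p=1, s=1: remaining (q,r,t,u) ∈ {(0,0,1,0); (0,1,1,0); (1,0,1,0); (1,1,1,0)} — 4.
  p=1, s=0: u free; 5 ways for (q,r,t) × 2^1 = 10.
  p=0, s=1: u free; 5 ways for (q,r,t) × 2^1 = 10.
  p=0, s=0: 5 of the 16 assignments to (q,r,t,u) work.
Total: 4 + 10 + 10 + 5 = 29.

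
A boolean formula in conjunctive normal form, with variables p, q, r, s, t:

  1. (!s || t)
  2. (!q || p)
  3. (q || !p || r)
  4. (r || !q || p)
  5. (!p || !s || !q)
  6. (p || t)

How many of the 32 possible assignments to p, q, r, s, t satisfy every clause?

11

Case analysis on p and q:
  p=1, q=1: remaining (r,s,t) ∈ {(0,0,0); (0,0,1); (1,0,0); (1,0,1)} — 4.
  p=1, q=0: remaining (r,s,t) ∈ {(1,0,0); (1,0,1); (1,1,1)} — 3.
  p=0, q=1: a clause becomes empty — 0.
  p=0, q=0: remaining (r,s,t) ∈ {(0,0,1); (0,1,1); (1,0,1); (1,1,1)} — 4.
Total: 4 + 3 + 0 + 4 = 11.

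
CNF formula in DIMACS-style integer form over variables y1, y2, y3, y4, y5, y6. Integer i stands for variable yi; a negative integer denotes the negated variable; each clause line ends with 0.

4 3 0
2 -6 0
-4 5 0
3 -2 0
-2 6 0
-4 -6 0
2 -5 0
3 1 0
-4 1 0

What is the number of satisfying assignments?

6

The models are:
  y1=0 y2=0 y3=1 y4=0 y5=0 y6=0
  y1=0 y2=1 y3=1 y4=0 y5=0 y6=1
  y1=0 y2=1 y3=1 y4=0 y5=1 y6=1
  y1=1 y2=0 y3=1 y4=0 y5=0 y6=0
  y1=1 y2=1 y3=1 y4=0 y5=0 y6=1
  y1=1 y2=1 y3=1 y4=0 y5=1 y6=1
That's 6 in total.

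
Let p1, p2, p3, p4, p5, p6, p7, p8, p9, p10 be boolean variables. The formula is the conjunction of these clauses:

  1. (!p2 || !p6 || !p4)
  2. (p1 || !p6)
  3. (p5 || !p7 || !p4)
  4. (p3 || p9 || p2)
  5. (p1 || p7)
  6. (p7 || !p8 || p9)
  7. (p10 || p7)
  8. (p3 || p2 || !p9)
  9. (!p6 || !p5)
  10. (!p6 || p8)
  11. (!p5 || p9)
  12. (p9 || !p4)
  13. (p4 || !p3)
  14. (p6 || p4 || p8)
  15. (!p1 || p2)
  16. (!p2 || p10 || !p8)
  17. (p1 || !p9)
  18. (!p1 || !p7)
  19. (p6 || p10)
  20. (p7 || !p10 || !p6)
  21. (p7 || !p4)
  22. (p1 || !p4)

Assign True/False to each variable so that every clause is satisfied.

p1=True, p2=True, p3=False, p4=False, p5=True, p6=False, p7=False, p8=True, p9=True, p10=True

Branch on p1: take p1 = True.
  then p2 is forced to True.
  then p7 is forced to False.
  then p10 is forced to True.
  then p6 is forced to False.
  then p4 is forced to False.
  then p3 is forced to False.
  then p8 is forced to True.
  then p9 is forced to True.
p5 is now unconstrained; take p5 = True.
Every clause has at least one true literal under this assignment.
Check each clause:
  1. (!p6 || !p4 || !p2) — !p6 is true.
  2. (p1 || !p6) — p1 is true.
  3. (!p7 || !p4 || p5) — !p7 is true.
  4. (p3 || p2 || p9) — p9 is true.
  5. (p1 || p7) — p1 is true.
  6. (!p8 || p9 || p7) — p9 is true.
  7. (p10 || p7) — p10 is true.
  8. (p3 || p2 || !p9) — p2 is true.
  9. (!p6 || !p5) — !p6 is true.
  10. (p8 || !p6) — p8 is true.
  11. (p9 || !p5) — p9 is true.
  12. (!p4 || p9) — p9 is true.
  13. (!p3 || p4) — !p3 is true.
  14. (p8 || p6 || p4) — p8 is true.
  15. (p2 || !p1) — p2 is true.
  16. (p10 || !p2 || !p8) — p10 is true.
  17. (p1 || !p9) — p1 is true.
  18. (!p1 || !p7) — !p7 is true.
  19. (p10 || p6) — p10 is true.
  20. (!p10 || !p6 || p7) — !p6 is true.
  21. (!p4 || p7) — !p4 is true.
  22. (!p4 || p1) — p1 is true.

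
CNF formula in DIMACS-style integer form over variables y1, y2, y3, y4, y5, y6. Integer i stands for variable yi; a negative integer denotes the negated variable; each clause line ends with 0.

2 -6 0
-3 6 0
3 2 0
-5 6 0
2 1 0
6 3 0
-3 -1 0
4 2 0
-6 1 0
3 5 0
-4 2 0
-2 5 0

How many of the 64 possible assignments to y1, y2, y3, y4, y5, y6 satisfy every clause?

The models are:
  y1=1 y2=1 y3=0 y4=0 y5=1 y6=1
  y1=1 y2=1 y3=0 y4=1 y5=1 y6=1
Count: 2.

2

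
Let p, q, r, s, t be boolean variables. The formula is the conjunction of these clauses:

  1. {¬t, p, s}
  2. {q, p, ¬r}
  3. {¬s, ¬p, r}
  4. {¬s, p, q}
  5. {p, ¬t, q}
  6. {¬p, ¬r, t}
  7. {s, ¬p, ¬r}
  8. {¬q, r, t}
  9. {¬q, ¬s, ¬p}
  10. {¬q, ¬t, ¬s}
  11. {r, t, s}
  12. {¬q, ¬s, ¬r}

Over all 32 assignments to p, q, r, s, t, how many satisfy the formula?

4

Satisfying assignments:
  p=0 q=1 r=1 s=0 t=0
  p=1 q=0 r=0 s=0 t=1
  p=1 q=0 r=1 s=1 t=1
  p=1 q=1 r=0 s=0 t=1
That's 4 in total.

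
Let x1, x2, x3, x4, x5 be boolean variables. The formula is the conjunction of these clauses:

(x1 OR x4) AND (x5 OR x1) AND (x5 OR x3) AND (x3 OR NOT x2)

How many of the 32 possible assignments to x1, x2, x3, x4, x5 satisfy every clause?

Case analysis on x1 and x3:
  x1=1, x3=1: x2, x4, x5 free → 2^3 = 8.
  x1=1, x3=0: remaining (x2,x4,x5) ∈ {(0,0,1); (0,1,1)} — 2.
  x1=0, x3=1: remaining (x2,x4,x5) ∈ {(0,1,1); (1,1,1)} — 2.
  x1=0, x3=0: remaining (x2,x4,x5) ∈ {(0,1,1)} — 1.
Total: 8 + 2 + 2 + 1 = 13.

13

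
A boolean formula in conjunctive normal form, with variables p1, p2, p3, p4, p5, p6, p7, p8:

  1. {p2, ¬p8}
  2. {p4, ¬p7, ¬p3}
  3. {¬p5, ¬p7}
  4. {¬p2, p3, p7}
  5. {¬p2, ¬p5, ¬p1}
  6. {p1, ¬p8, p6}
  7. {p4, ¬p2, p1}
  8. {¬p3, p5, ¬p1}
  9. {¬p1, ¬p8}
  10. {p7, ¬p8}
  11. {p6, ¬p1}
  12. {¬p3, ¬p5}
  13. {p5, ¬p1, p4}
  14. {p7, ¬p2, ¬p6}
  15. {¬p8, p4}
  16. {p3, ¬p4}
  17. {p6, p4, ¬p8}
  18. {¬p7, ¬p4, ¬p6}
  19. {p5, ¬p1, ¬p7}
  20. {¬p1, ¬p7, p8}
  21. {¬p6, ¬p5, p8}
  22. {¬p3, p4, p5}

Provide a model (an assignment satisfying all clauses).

p1=F  p2=F  p3=F  p4=F  p5=T  p6=F  p7=F  p8=F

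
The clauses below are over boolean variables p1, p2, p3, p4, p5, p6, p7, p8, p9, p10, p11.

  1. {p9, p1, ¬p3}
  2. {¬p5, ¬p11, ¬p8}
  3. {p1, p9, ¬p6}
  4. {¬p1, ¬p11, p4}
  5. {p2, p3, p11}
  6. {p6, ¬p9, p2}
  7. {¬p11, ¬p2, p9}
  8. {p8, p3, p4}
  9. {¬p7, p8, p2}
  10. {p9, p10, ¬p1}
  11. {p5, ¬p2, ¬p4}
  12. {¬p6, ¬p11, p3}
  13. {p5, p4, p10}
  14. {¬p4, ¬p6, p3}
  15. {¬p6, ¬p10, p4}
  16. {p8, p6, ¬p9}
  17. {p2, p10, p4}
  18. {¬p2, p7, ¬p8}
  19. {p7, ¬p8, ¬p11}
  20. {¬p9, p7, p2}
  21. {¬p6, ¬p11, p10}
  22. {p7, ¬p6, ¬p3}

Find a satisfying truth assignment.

Set p1 = True and propagate.
Try p2 = True.
Set p3 = True and propagate.
The remaining clauses are satisfied by p4 = False, p5 = False, p6 = False, p7 = True, p8 = False, p9 = False, p10 = True, p11 = False.
Every clause has at least one true literal under this assignment.

p1=True, p2=True, p3=True, p4=False, p5=False, p6=False, p7=True, p8=False, p9=False, p10=True, p11=False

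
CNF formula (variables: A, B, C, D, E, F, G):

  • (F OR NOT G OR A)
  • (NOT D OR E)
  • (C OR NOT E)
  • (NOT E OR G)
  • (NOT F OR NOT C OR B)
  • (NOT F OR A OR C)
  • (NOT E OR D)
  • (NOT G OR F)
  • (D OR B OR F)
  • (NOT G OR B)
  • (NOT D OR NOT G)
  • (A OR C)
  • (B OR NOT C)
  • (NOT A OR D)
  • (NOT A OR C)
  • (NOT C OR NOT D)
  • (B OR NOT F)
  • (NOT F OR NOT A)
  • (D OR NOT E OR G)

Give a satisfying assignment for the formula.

A=F, B=T, C=T, D=F, E=F, F=T, G=F

Check each clause:
  1. (F OR NOT G OR A) — NOT G is true.
  2. (NOT D OR E) — NOT D is true.
  3. (NOT E OR C) — C is true.
  4. (G OR NOT E) — NOT E is true.
  5. (NOT C OR NOT F OR B) — B is true.
  6. (C OR A OR NOT F) — C is true.
  7. (NOT E OR D) — NOT E is true.
  8. (NOT G OR F) — NOT G is true.
  9. (D OR B OR F) — B is true.
  10. (NOT G OR B) — NOT G is true.
  11. (NOT G OR NOT D) — NOT G is true.
  12. (A OR C) — C is true.
  13. (B OR NOT C) — B is true.
  14. (D OR NOT A) — NOT A is true.
  15. (C OR NOT A) — C is true.
  16. (NOT C OR NOT D) — NOT D is true.
  17. (NOT F OR B) — B is true.
  18. (NOT A OR NOT F) — NOT A is true.
  19. (D OR NOT E OR G) — NOT E is true.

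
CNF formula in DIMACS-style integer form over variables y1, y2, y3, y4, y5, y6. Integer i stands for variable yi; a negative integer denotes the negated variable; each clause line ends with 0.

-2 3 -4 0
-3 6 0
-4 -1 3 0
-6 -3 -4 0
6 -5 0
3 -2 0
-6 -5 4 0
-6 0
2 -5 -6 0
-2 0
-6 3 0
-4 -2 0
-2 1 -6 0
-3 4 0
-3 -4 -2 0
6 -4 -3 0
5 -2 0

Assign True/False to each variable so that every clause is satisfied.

(!y6) is a unit clause, so y6 = False.
Unit propagation: (!y3) forces y3 = False.
The clause (!y5) is unit: y5 must be False.
The clause (!y2) is unit: y2 must be False.
Pure literal: y1 appears only negated; assign y1 = False.
Pure literal: y4 appears only negated; assign y4 = False.

y1=F, y2=F, y3=F, y4=F, y5=F, y6=F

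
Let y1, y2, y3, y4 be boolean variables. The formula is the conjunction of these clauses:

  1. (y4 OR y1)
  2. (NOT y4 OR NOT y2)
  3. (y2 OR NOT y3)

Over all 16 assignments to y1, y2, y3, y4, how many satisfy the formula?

The models are:
  y1=F y2=F y3=F y4=T
  y1=T y2=F y3=F y4=F
  y1=T y2=F y3=F y4=T
  y1=T y2=T y3=F y4=F
  y1=T y2=T y3=T y4=F
That's 5 in total.

5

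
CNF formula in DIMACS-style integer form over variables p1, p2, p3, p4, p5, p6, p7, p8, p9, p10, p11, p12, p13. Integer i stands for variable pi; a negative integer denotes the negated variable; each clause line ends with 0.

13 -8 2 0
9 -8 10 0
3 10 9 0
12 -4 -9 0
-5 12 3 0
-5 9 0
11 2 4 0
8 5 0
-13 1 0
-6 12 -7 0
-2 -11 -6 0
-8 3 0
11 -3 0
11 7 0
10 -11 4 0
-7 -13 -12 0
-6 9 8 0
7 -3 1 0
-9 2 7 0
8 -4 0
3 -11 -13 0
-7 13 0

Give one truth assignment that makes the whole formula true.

p1=1, p2=1, p3=1, p4=0, p5=0, p6=0, p7=0, p8=1, p9=0, p10=1, p11=1, p12=0, p13=1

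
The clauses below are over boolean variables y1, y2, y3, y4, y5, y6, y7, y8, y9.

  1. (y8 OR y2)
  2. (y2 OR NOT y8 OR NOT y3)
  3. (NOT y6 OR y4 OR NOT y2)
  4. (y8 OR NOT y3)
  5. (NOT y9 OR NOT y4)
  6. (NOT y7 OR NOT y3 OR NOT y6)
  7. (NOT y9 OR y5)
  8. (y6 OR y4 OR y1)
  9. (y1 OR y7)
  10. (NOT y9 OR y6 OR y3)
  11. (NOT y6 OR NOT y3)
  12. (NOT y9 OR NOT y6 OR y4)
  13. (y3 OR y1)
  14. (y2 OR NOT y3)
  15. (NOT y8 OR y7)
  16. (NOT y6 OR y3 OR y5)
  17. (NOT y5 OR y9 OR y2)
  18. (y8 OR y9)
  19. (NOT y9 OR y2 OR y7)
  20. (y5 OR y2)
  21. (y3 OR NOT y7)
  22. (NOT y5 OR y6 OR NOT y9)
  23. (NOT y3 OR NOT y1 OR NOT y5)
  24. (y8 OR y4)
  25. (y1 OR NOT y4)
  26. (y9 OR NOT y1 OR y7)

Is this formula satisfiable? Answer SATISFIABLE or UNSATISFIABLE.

SATISFIABLE

Try y1 = True.
Set y2 = True and propagate.
Set y3 = True and propagate.
  then y8 is forced to True.
  then y6 is forced to False.
  then y7 is forced to True.
  then y5 is forced to False.
  then y9 is forced to False.
y4 is now unconstrained; take y4 = False.
So y1=T, y2=T, y3=T, y4=F, y5=F, y6=F, y7=T, y8=T, y9=F is a satisfying assignment.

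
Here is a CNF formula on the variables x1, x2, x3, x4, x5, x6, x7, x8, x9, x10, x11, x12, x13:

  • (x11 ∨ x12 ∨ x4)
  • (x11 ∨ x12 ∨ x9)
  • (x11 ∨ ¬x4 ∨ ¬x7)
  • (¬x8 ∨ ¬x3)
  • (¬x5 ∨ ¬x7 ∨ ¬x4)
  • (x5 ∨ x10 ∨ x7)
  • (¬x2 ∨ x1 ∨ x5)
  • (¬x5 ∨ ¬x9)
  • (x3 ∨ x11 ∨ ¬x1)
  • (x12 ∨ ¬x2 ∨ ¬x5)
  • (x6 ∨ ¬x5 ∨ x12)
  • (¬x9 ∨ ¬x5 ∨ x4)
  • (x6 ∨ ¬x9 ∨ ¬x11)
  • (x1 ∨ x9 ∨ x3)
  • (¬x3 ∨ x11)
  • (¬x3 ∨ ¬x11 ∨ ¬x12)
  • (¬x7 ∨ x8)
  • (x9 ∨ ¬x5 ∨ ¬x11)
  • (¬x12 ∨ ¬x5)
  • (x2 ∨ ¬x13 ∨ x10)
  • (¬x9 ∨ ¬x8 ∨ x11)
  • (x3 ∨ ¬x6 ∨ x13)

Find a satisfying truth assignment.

x1 = True  x2 = True  x3 = False  x4 = True  x5 = False  x6 = True  x7 = True  x8 = True  x9 = True  x10 = True  x11 = True  x12 = True  x13 = True

x10 occurs only positively in the remaining clauses — set x10 = True.
Set x1 = True and propagate.
For the remaining variables, x2 = True, x3 = False, x4 = True, x5 = False, x6 = True, x7 = True, x8 = True, x9 = True, x11 = True, x12 = True, x13 = True works.
Every clause has at least one true literal under this assignment.
Check each clause:
  1. (x11 ∨ x4 ∨ x12) — x11 is true.
  2. (x11 ∨ x9 ∨ x12) — x9 is true.
  3. (x11 ∨ ¬x4 ∨ ¬x7) — x11 is true.
  4. (¬x8 ∨ ¬x3) — ¬x3 is true.
  5. (¬x5 ∨ ¬x4 ∨ ¬x7) — ¬x5 is true.
  6. (x5 ∨ x10 ∨ x7) — x10 is true.
  7. (¬x2 ∨ x5 ∨ x1) — x1 is true.
  8. (¬x9 ∨ ¬x5) — ¬x5 is true.
  9. (x11 ∨ ¬x1 ∨ x3) — x11 is true.
  10. (¬x2 ∨ ¬x5 ∨ x12) — ¬x5 is true.
  11. (x6 ∨ ¬x5 ∨ x12) — ¬x5 is true.
  12. (x4 ∨ ¬x5 ∨ ¬x9) — ¬x5 is true.
  13. (¬x11 ∨ x6 ∨ ¬x9) — x6 is true.
  14. (x3 ∨ x1 ∨ x9) — x1 is true.
  15. (x11 ∨ ¬x3) — x11 is true.
  16. (¬x12 ∨ ¬x3 ∨ ¬x11) — ¬x3 is true.
  17. (x8 ∨ ¬x7) — x8 is true.
  18. (¬x11 ∨ ¬x5 ∨ x9) — x9 is true.
  19. (¬x5 ∨ ¬x12) — ¬x5 is true.
  20. (x10 ∨ ¬x13 ∨ x2) — x2 is true.
  21. (x11 ∨ ¬x8 ∨ ¬x9) — x11 is true.
  22. (¬x6 ∨ x3 ∨ x13) — x13 is true.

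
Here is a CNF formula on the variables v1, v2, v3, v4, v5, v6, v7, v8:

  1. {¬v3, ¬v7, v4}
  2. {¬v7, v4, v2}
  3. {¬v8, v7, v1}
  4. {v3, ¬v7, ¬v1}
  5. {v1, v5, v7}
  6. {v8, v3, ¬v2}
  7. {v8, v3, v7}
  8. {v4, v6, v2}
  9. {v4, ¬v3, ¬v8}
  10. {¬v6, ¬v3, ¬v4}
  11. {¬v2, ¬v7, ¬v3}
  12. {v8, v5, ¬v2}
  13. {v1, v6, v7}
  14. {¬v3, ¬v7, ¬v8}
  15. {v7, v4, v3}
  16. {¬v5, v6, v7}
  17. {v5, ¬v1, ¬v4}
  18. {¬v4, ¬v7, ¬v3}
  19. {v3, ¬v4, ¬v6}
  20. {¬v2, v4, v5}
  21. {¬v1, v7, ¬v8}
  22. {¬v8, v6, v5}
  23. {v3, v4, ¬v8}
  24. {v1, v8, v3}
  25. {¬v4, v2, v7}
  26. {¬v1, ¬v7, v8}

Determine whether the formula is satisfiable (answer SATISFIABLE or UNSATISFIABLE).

SATISFIABLE

Branch on v1: take v1 = True.
Branch on v2: take v2 = False.
Try v3 = True.
The remaining clauses are satisfied by v4 = False, v5 = False, v6 = True, v7 = False, v8 = False.
So v1 = T, v2 = F, v3 = T, v4 = F, v5 = F, v6 = T, v7 = F, v8 = F is a satisfying assignment.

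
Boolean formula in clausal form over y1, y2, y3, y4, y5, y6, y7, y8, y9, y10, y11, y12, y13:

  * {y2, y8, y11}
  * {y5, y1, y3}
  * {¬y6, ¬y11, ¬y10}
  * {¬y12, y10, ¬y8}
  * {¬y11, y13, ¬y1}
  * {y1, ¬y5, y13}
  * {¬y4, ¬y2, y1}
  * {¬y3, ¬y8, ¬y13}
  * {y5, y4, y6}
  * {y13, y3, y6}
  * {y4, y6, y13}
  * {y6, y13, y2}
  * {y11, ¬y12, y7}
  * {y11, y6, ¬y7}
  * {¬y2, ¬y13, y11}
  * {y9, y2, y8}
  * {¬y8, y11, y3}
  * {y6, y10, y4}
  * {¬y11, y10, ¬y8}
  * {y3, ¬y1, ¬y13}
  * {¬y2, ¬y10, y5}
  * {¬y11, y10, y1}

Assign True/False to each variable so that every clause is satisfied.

y1 = 1, y2 = 1, y3 = 1, y4 = 0, y5 = 1, y6 = 1, y7 = 1, y8 = 0, y9 = 1, y10 = 0, y11 = 1, y12 = 1, y13 = 1

y9 occurs only positively in the remaining clauses — set y9 = True.
Try y1 = True.
Set y2 = True and propagate.
Branch on y3: take y3 = True.
The remaining clauses are satisfied by y4 = False, y5 = True, y6 = True, y7 = True, y8 = False, y10 = False, y11 = True, y12 = True, y13 = True.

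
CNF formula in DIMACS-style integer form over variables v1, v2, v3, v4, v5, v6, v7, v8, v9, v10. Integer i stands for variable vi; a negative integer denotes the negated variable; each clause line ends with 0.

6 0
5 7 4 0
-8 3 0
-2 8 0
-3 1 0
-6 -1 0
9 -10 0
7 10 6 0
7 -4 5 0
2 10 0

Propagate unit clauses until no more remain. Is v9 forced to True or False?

True

Unit clause (v6) sets v6 = True.
From (NOT v1 OR NOT v6) and v6 = True: v1 = False.
From (v1 OR NOT v3) and v1 = False: v3 = False.
(NOT v8 OR v3): since v3 = False, the clause reduces to (NOT v8). v8 = False.
(v8 OR NOT v2) with v8 = False leaves only NOT v2, so v2 = False.
In (v2 OR v10), v2 is now false; v10 must hold, so v10 = True.
(v9 OR NOT v10): since v10 = True, the clause reduces to (v9). v9 = True.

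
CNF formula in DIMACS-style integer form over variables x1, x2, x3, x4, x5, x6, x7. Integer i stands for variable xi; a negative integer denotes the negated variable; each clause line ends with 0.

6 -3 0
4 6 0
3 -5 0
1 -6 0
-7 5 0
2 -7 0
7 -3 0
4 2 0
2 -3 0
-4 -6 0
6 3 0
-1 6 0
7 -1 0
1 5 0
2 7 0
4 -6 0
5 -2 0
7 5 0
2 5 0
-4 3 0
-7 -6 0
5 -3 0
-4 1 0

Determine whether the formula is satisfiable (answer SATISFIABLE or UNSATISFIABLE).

UNSATISFIABLE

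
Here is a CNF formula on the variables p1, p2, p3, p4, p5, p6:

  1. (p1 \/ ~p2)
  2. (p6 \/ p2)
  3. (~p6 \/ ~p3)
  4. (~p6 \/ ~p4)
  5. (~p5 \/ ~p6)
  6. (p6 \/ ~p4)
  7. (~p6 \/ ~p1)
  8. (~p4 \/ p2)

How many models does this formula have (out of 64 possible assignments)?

The models are:
  p1=0 p2=0 p3=0 p4=0 p5=0 p6=1
  p1=1 p2=1 p3=0 p4=0 p5=0 p6=0
  p1=1 p2=1 p3=0 p4=0 p5=1 p6=0
  p1=1 p2=1 p3=1 p4=0 p5=0 p6=0
  p1=1 p2=1 p3=1 p4=0 p5=1 p6=0
Count: 5.

5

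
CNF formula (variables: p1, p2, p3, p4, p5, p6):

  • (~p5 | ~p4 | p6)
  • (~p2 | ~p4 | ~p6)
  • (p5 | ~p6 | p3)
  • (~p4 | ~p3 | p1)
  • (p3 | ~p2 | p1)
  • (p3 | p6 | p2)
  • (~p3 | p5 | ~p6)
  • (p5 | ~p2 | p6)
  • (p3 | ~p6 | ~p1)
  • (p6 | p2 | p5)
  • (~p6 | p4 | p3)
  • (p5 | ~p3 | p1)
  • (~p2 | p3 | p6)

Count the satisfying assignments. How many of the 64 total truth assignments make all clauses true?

Split on p6, then p3.
  p6=T, p3=T: 5 of the 16 assignments to (p1,p2,p4,p5) work.
  p6=T, p3=F: remaining (p1,p2,p4,p5) ∈ {(F,F,T,T)} — 1.
  p6=F, p3=T: remaining (p1,p2,p4,p5) ∈ {(F,F,F,T); (F,T,F,T); (T,F,F,T); (T,T,F,T)} — 4.
  p6=F, p3=F: a clause becomes empty — 0.
Total: 5 + 1 + 4 + 0 = 10.

10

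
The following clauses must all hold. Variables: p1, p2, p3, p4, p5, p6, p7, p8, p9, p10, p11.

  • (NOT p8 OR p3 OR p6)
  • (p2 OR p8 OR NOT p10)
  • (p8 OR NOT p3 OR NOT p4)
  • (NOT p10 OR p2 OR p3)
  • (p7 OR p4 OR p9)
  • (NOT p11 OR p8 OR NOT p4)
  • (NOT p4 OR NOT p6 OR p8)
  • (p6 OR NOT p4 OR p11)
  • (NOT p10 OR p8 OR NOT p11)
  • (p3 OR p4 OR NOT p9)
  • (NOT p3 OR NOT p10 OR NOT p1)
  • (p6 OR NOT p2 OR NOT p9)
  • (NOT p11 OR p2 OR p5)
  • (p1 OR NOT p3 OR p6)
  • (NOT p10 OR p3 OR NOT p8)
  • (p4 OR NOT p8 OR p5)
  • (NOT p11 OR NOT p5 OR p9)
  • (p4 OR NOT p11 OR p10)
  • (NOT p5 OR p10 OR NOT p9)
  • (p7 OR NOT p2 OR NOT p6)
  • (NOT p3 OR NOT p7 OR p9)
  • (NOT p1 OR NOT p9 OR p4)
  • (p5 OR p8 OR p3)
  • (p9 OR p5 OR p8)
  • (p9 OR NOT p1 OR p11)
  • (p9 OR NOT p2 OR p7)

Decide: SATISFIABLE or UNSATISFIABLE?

Branch on p1: take p1 = False.
Set p2 = True and propagate.
For the remaining variables, p3 = True, p4 = False, p5 = False, p6 = True, p7 = True, p8 = False, p9 = True, p10 = False, p11 = False works.
Every clause has at least one true literal under this assignment.
So p1 = 0, p2 = 1, p3 = 1, p4 = 0, p5 = 0, p6 = 1, p7 = 1, p8 = 0, p9 = 1, p10 = 0, p11 = 0 is a satisfying assignment.

SATISFIABLE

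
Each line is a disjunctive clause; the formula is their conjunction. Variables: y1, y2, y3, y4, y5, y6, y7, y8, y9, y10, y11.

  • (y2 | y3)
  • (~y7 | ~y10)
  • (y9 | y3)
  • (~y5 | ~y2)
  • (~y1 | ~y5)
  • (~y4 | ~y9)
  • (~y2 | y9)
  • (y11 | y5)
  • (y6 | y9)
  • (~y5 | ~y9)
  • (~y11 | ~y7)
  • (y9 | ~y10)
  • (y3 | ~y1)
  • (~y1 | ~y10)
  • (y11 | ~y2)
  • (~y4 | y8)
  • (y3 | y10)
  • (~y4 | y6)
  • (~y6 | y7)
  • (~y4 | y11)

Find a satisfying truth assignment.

Pure literal: y1 appears only negated; assign y1 = False.
Pure literal: y3 appears only positively; assign y3 = True.
Branch on y2: take y2 = False.
Branch on y4: take y4 = False.
Set y5 = False and propagate.
  then y11 is forced to True.
  then y7 is forced to False.
  then y6 is forced to False.
  then y9 is forced to True.
y8, y10 are now unconstrained; take y8 = False, y10 = False.
Every clause has at least one true literal under this assignment.

y1=F, y2=F, y3=T, y4=F, y5=F, y6=F, y7=F, y8=F, y9=T, y10=F, y11=T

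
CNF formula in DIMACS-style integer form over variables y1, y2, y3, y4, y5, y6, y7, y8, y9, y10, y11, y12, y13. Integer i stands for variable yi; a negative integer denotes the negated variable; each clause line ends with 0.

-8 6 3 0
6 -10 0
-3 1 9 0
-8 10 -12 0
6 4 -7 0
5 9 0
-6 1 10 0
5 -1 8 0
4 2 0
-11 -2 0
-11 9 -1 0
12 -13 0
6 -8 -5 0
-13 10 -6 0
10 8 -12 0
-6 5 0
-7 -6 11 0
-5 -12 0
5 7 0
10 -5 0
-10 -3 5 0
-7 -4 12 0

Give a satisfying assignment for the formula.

Pure literal: y13 appears only negated; assign y13 = False.
Set y1 = True and propagate.
Set y2 = True and propagate.
  then y11 is forced to False.
Branch on y3: take y3 = True.
The remaining clauses are satisfied by y4 = False, y5 = True, y6 = True, y7 = False, y8 = False, y9 = False, y10 = True, y12 = False.
Check each clause:
  1. {y3, ¬y8, y6} — ¬y8 is true.
  2. {y6, ¬y10} — y6 is true.
  3. {y9, y1, ¬y3} — y1 is true.
  4. {y10, ¬y8, ¬y12} — ¬y8 is true.
  5. {¬y7, y4, y6} — ¬y7 is true.
  6. {y5, y9} — y5 is true.
  7. {¬y6, y1, y10} — y1 is true.
  8. {y5, y8, ¬y1} — y5 is true.
  9. {y2, y4} — y2 is true.
  10. {¬y2, ¬y11} — ¬y11 is true.
  11. {¬y11, y9, ¬y1} — ¬y11 is true.
  12. {y12, ¬y13} — ¬y13 is true.
  13. {y6, ¬y5, ¬y8} — ¬y8 is true.
  14. {y10, ¬y6, ¬y13} — y10 is true.
  15. {¬y12, y10, y8} — y10 is true.
  16. {¬y6, y5} — y5 is true.
  17. {¬y7, ¬y6, y11} — ¬y7 is true.
  18. {¬y12, ¬y5} — ¬y12 is true.
  19. {y7, y5} — y5 is true.
  20. {y10, ¬y5} — y10 is true.
  21. {¬y3, y5, ¬y10} — y5 is true.
  22. {y12, ¬y4, ¬y7} — ¬y7 is true.

y1=True, y2=True, y3=True, y4=False, y5=True, y6=True, y7=False, y8=False, y9=False, y10=True, y11=False, y12=False, y13=False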